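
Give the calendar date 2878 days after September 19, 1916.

August 6, 1924

Count 2878 days after September 19, 1916:
From September 19, 1916 to September 19, 1923: 7 years, of which 1 contains a Feb 29 — 6×365 + 1×366 = 2556 days.
September 1923: 30 − 19 = 11 days remain.
Then 10 full months totalling 305 days.
August 1–6, 1924: 6 days.
Residual: 322 days.
Total: 2878 days.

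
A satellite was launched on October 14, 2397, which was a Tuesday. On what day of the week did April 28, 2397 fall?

Monday

Count forward from the earlier date (April 28, 2397) to the later (October 14, 2397):
April 2397: 30 − 28 = 2 days remain.
Then May (31), June (30), July (31), August (31), September (30): 31 + 30 + 31 + 31 + 30 = 153 days.
October 1–14, 2397: 14 days.
Total: 2 + 153 + 14 = 169 days.
169 mod 7 = 1, so 1 day before Tuesday is Monday.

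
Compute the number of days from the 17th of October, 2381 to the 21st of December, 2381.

October 2381: 31 − 17 = 14 days remain.
Then November (30): 30 days.
December 1–21, 2381: 21 days.
Total: 14 + 30 + 21 = 65 days.

65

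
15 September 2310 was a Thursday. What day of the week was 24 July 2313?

Thursday

Day-of-year of September 15, 2310: 258.
Day-of-year of July 24, 2313: 205.
2310 has 365 days, so 365 − 258 = 107 days remain in 2310.
Full years: 2311: 365; 2312: 366. Sum = 731.
Total: 107 + 731 + 205 = 1043 days.
1043 is a multiple of 7, so 24 July 2313 falls on the same weekday: Thursday.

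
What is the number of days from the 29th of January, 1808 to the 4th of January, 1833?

Day-of-year of January 29, 1808: 29.
Day-of-year of January 4, 1833: 4.
1808 has 366 days, so 366 − 29 = 337 days remain in 1808.
Full years 1809–1832: 18 common + 6 leap = 18×365 + 6×366 = 8766 days.
Total: 337 + 8766 + 4 = 9107 days.

9107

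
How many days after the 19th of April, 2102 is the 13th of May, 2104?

755

April 19, 2102 → April 19, 2103: 365 days.
April 19, 2103 → April 19, 2104: 366 days (2104 is a leap year).
April 2104: 30 − 19 = 11 days remain.
May 1–13, 2104: 13 days.
Residual: 24 days.
Total: 755 days.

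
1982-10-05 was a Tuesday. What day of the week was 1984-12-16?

Day-of-year of October 5, 1982: 278.
Day-of-year of December 16, 1984: 351.
1982 has 365 days, so 365 − 278 = 87 days remain in 1982.
Full years: 1983: 365. Sum = 365.
Total: 87 + 365 + 351 = 803 days.
803 mod 7 = 5, so 5 days after Tuesday is Sunday.

Sunday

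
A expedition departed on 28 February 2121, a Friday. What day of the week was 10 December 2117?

Count forward from the earlier date (December 10, 2117) to the later (February 28, 2121):
December 10, 2117 → December 10, 2118: 365 days.
December 10, 2118 → December 10, 2119: 365 days.
December 10, 2119 → December 10, 2120: 366 days (2120 is a leap year).
December 2120: 31 − 10 = 21 days remain.
Then January (31): 31 days.
February 1–28, 2121: 28 days (2121 is not a leap year).
Residual: 80 days.
Total: 1176 days.
1176 is a multiple of 7, so 10 December 2117 falls on the same weekday: Friday.

Friday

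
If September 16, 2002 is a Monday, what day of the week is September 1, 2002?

Count forward from the earlier date (September 1, 2002) to the later (September 16, 2002):
Within September 2002: 16 − 1 = 15 days.
15 mod 7 = 1, so 1 day before Monday is Sunday.

Sunday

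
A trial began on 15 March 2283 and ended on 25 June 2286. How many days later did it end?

March 15, 2283 → March 15, 2284: 366 days (2284 is a leap year).
March 15, 2284 → March 15, 2285: 365 days.
March 15, 2285 → March 15, 2286: 365 days.
March 2286: 31 − 15 = 16 days remain.
Then April (30), May (31): 30 + 31 = 61 days.
June 1–25, 2286: 25 days.
Residual: 102 days.
Total: 1198 days.

1198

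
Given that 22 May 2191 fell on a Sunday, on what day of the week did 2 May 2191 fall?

Monday

Count forward from the earlier date (May 2, 2191) to the later (May 22, 2191):
Within May 2191: 22 − 2 = 20 days.
20 mod 7 = 6, so 6 days before Sunday is Monday.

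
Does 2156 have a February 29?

Yes

2156 is a leap year.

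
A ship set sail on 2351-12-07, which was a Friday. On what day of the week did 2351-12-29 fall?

Saturday

Within December 2351: 29 − 7 = 22 days.
22 mod 7 = 1, so 1 day after Friday is Saturday.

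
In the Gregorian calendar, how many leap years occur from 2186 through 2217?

7

Years divisible by 4 in [2186, 2217]: 2188, 2192, 2196, 2200, 2204, 2208, 2212, 2216.
Of these, 2200 is divisible by 100 but not 400, so not leap.
Leap years: 8 − 1 = 7.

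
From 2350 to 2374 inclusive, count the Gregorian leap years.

Years divisible by 4 in [2350, 2374]: 2352, 2356, 2360, 2364, 2368, 2372.
No century exceptions apply. Count: 6.

6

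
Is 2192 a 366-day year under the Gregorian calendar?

2192 is a leap year.

Yes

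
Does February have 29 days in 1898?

1898 is not a leap year.

No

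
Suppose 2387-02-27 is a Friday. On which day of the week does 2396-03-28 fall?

From February 27, 2387 to February 27, 2396: 9 years, of which 2 contain a Feb 29 — 7×365 + 2×366 = 3287 days.
February 2396: 29 − 27 = 2 days remain (2396 is a leap year, so February has 29 days).
March 1–28, 2396: 28 days.
Residual: 30 days.
Total: 3317 days.
3317 mod 7 = 6, so 6 days after Friday is Thursday.

Thursday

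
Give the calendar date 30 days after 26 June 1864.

26 July 1864

Count 30 days after June 26, 1864:
June 1864: 30 − 26 = 4 days remain.
July 1–26, 1864: 26 days.
Total: 4 + 26 = 30 days.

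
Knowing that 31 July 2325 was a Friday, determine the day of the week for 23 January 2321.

Count forward from the earlier date (January 23, 2321) to the later (July 31, 2325):
January 23, 2321 → January 23, 2322: 365 days.
January 23, 2322 → January 23, 2323: 365 days.
January 23, 2323 → January 23, 2324: 365 days.
January 23, 2324 → January 23, 2325: 366 days (2324 is a leap year).
January 2325: 31 − 23 = 8 days remain.
Then February 2325 (28), March (31), April (30), May (31), June (30): 28 + 31 + 30 + 31 + 30 = 150 days.
July 1–31, 2325: 31 days.
Residual: 189 days.
Total: 1650 days.
1650 mod 7 = 5, so 5 days before Friday is Sunday.

Sunday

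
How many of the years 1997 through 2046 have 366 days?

Years divisible by 4 in [1997, 2046]: 2000, 2004, 2008, 2012, 2016, 2020, 2024, 2028, 2032, 2036, 2040, 2044.
2000 is divisible by 400, so still leap.
No century exceptions apply. Count: 12.

12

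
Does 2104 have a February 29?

2104 is a leap year.

Yes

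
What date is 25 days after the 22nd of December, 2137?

the 16th of January, 2138

Count 25 days after December 22, 2137:
Day-of-year of December 22, 2137: 356.
Day-of-year of January 16, 2138: 16.
2137 has 365 days, so 365 − 356 = 9 days remain in 2137.
Total: 9 + 16 = 25 days.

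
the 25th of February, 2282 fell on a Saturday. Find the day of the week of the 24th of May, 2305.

From February 25, 2282 to February 25, 2305: 23 years, of which 5 contain a Feb 29 — 18×365 + 5×366 = 8400 days.
(2300 is not a leap year (divisible by 100 but not 400).)
February 2305: 28 − 25 = 3 days remain (2305 is not a leap year, so February has 28 days).
Then March (31), April (30): 31 + 30 = 61 days.
May 1–24, 2305: 24 days.
Residual: 88 days.
Total: 8488 days.
8488 mod 7 = 4, so 4 days after Saturday is Wednesday.

Wednesday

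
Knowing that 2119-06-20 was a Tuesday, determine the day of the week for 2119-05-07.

Sunday

Count forward from the earlier date (May 7, 2119) to the later (June 20, 2119):
May 2119: 31 − 7 = 24 days remain.
June 1–20, 2119: 20 days.
Total: 24 + 20 = 44 days.
44 mod 7 = 2, so 2 days before Tuesday is Sunday.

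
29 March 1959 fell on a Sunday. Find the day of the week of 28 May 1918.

Tuesday

Count forward from the earlier date (May 28, 1918) to the later (March 29, 1959):
From May 28, 1918 to May 28, 1958: 40 years, of which 10 contain a Feb 29 — 30×365 + 10×366 = 14610 days.
May 1958: 31 − 28 = 3 days remain.
Then 9 full months totalling 273 days.
March 1–29, 1959: 29 days.
Residual: 305 days.
Total: 14915 days.
14915 mod 7 = 5, so 5 days before Sunday is Tuesday.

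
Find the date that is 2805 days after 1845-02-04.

1852-10-10

Count 2805 days after February 4, 1845:
Day-of-year of February 4, 1845: 35.
Day-of-year of October 10, 1852: 284.
1845 has 365 days, so 365 − 35 = 330 days remain in 1845.
Full years: 1846: 365; 1847: 365; 1848: 366; 1849: 365; 1850: 365; 1851: 365. Sum = 2191.
Total: 330 + 2191 + 284 = 2805 days.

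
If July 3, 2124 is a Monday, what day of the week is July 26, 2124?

Within July 2124: 26 − 3 = 23 days.
23 mod 7 = 2, so 2 days after Monday is Wednesday.

Wednesday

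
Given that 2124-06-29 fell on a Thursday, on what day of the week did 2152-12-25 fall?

Monday

Day-of-year of June 29, 2124: 181.
Day-of-year of December 25, 2152: 360.
2124 has 366 days, so 366 − 181 = 185 days remain in 2124.
Full years 2125–2151: 21 common + 6 leap = 21×365 + 6×366 = 9861 days.
Total: 185 + 9861 + 360 = 10406 days.
10406 mod 7 = 4, so 4 days after Thursday is Monday.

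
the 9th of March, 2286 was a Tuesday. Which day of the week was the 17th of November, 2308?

From March 9, 2286 to March 9, 2308: 22 years, of which 5 contain a Feb 29 — 17×365 + 5×366 = 8035 days.
(2300 is not a leap year (divisible by 100 but not 400).)
March 2308: 31 − 9 = 22 days remain.
Then April (30), May (31), June (30), July (31), August (31), September (30), October (31): 30 + 31 + 30 + 31 + 31 + 30 + 31 = 214 days.
November 1–17, 2308: 17 days.
Residual: 253 days.
Total: 8288 days.
8288 is a multiple of 7, so the 17th of November, 2308 falls on the same weekday: Tuesday.

Tuesday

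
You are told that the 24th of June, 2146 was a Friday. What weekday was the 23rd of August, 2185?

From June 24, 2146 to June 24, 2185: 39 years, of which 10 contain a Feb 29 — 29×365 + 10×366 = 14245 days.
June 2185: 30 − 24 = 6 days remain.
Then July (31): 31 days.
August 1–23, 2185: 23 days.
Residual: 60 days.
Total: 14305 days.
14305 mod 7 = 4, so 4 days after Friday is Tuesday.

Tuesday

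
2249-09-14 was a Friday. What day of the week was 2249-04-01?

Count forward from the earlier date (April 1, 2249) to the later (September 14, 2249):
April 2249: 30 − 1 = 29 days remain.
Then May (31), June (30), July (31), August (31): 31 + 30 + 31 + 31 = 123 days.
September 1–14, 2249: 14 days.
Total: 29 + 123 + 14 = 166 days.
166 mod 7 = 5, so 5 days before Friday is Sunday.

Sunday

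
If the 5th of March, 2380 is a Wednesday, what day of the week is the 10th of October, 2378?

Count forward from the earlier date (October 10, 2378) to the later (March 5, 2380):
October 2378: 31 − 10 = 21 days remain.
Then 16 full months totalling 486 days.
March 1–5, 2380: 5 days.
Total: 21 + 486 + 5 = 512 days.
512 mod 7 = 1, so 1 day before Wednesday is Tuesday.

Tuesday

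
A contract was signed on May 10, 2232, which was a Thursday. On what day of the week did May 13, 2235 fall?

Wednesday

Day-of-year of May 10, 2232: 131.
Day-of-year of May 13, 2235: 133.
2232 has 366 days, so 366 − 131 = 235 days remain in 2232.
Full years: 2233: 365; 2234: 365. Sum = 730.
Total: 235 + 730 + 133 = 1098 days.
1098 mod 7 = 6, so 6 days after Thursday is Wednesday.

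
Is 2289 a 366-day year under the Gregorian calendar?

2289 is not a leap year.

No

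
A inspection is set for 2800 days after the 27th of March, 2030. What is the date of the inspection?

the 25th of November, 2037

Count 2800 days after March 27, 2030:
From March 27, 2030 to March 27, 2037: 7 years, of which 2 contain a Feb 29 — 5×365 + 2×366 = 2557 days.
March 2037: 31 − 27 = 4 days remain.
Then April (30), May (31), June (30), July (31), August (31), September (30), October (31): 30 + 31 + 30 + 31 + 31 + 30 + 31 = 214 days.
November 1–25, 2037: 25 days.
Residual: 243 days.
Total: 2800 days.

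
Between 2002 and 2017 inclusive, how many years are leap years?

4

Years divisible by 4 in [2002, 2017]: 2004, 2008, 2012, 2016.
No century exceptions apply. Count: 4.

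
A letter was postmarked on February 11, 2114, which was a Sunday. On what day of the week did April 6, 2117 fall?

Tuesday

Day-of-year of February 11, 2114: 42.
Day-of-year of April 6, 2117: 96.
2114 has 365 days, so 365 − 42 = 323 days remain in 2114.
Full years: 2115: 365; 2116: 366. Sum = 731.
Total: 323 + 731 + 96 = 1150 days.
1150 mod 7 = 2, so 2 days after Sunday is Tuesday.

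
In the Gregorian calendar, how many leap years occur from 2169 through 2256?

21

Years divisible by 4: 2172, 2176, …, 2256 — 22 in all.
Of these, 2200 is divisible by 100 but not 400, so not leap.
Leap years: 22 − 1 = 21.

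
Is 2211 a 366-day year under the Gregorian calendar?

No

2211 is not a leap year.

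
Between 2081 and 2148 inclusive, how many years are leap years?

16

Years divisible by 4: 2084, 2088, …, 2148 — 17 in all.
Of these, 2100 is divisible by 100 but not 400, so not leap.
Leap years: 17 − 1 = 16.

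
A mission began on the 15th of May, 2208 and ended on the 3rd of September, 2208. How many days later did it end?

111

May 2208: 31 − 15 = 16 days remain.
Then June (30), July (31), August (31): 30 + 31 + 31 = 92 days.
September 1–3, 2208: 3 days.
Total: 16 + 92 + 3 = 111 days.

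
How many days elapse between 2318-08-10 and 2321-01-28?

902

Day-of-year of August 10, 2318: 222.
Day-of-year of January 28, 2321: 28.
2318 has 365 days, so 365 − 222 = 143 days remain in 2318.
Full years: 2319: 365; 2320: 366. Sum = 731.
Total: 143 + 731 + 28 = 902 days.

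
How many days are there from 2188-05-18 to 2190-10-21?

May 2188: 31 − 18 = 13 days remain.
Then 28 full months totalling 852 days.
October 1–21, 2190: 21 days.
Total: 13 + 852 + 21 = 886 days.

886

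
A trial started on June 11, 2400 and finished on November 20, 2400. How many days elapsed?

162

June 2400: 30 − 11 = 19 days remain.
Then July (31), August (31), September (30), October (31): 31 + 31 + 30 + 31 = 123 days.
November 1–20, 2400: 20 days.
Total: 19 + 123 + 20 = 162 days.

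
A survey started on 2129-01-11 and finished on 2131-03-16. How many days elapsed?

Day-of-year of January 11, 2129: 11.
Day-of-year of March 16, 2131: 75.
2129 has 365 days, so 365 − 11 = 354 days remain in 2129.
Full years: 2130: 365. Sum = 365.
Total: 354 + 365 + 75 = 794 days.

794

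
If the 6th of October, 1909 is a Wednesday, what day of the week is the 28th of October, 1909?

Within October 1909: 28 − 6 = 22 days.
22 mod 7 = 1, so 1 day after Wednesday is Thursday.

Thursday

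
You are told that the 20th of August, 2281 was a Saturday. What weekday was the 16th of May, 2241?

Sunday

Count forward from the earlier date (May 16, 2241) to the later (August 20, 2281):
From May 16, 2241 to May 16, 2281: 40 years, of which 10 contain a Feb 29 — 30×365 + 10×366 = 14610 days.
May 2281: 31 − 16 = 15 days remain.
Then June (30), July (31): 30 + 31 = 61 days.
August 1–20, 2281: 20 days.
Residual: 96 days.
Total: 14706 days.
14706 mod 7 = 6, so 6 days before Saturday is Sunday.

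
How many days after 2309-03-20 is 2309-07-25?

March 2309: 31 − 20 = 11 days remain.
Then April (30), May (31), June (30): 30 + 31 + 30 = 91 days.
July 1–25, 2309: 25 days.
Total: 11 + 91 + 25 = 127 days.

127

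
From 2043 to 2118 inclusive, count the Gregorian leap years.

18

Years divisible by 4: 2044, 2048, …, 2116 — 19 in all.
Of these, 2100 is divisible by 100 but not 400, so not leap.
Leap years: 19 − 1 = 18.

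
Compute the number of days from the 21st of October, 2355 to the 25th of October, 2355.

Within October 2355: 25 − 21 = 4 days.

4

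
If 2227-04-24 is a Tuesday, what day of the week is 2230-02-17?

Day-of-year of April 24, 2227: 114.
Day-of-year of February 17, 2230: 48.
2227 has 365 days, so 365 − 114 = 251 days remain in 2227.
Full years: 2228: 366; 2229: 365. Sum = 731.
Total: 251 + 731 + 48 = 1030 days.
1030 mod 7 = 1, so 1 day after Tuesday is Wednesday.

Wednesday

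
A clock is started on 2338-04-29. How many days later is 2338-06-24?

56

April 2338: 30 − 29 = 1 day remains.
Then May (31): 31 days.
June 1–24, 2338: 24 days.
Total: 1 + 31 + 24 = 56 days.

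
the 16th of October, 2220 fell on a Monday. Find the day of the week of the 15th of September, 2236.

Day-of-year of October 16, 2220: 290.
Day-of-year of September 15, 2236: 259.
2220 has 366 days, so 366 − 290 = 76 days remain in 2220.
Full years 2221–2235: 12 common + 3 leap = 12×365 + 3×366 = 5478 days.
Total: 76 + 5478 + 259 = 5813 days.
5813 mod 7 = 3, so 3 days after Monday is Thursday.

Thursday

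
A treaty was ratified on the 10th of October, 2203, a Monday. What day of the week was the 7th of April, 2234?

Monday

From October 10, 2203 to October 10, 2233: 30 years, of which 8 contain a Feb 29 — 22×365 + 8×366 = 10958 days.
October 2233: 31 − 10 = 21 days remain.
Then November (30), December (31), January (31), February 2234 (28), March (31): 30 + 31 + 31 + 28 + 31 = 151 days.
April 1–7, 2234: 7 days.
Residual: 179 days.
Total: 11137 days.
11137 is a multiple of 7, so the 7th of April, 2234 falls on the same weekday: Monday.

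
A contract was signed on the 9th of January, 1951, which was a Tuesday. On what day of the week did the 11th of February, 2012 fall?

From January 9, 1951 to January 9, 2012: 61 years, of which 15 contain a Feb 29 — 46×365 + 15×366 = 22280 days.
(2000 is a leap year (divisible by 400).)
January 2012: 31 − 9 = 22 days remain.
February 1–11, 2012: 11 days (2012 is a leap year).
Residual: 33 days.
Total: 22313 days.
22313 mod 7 = 4, so 4 days after Tuesday is Saturday.

Saturday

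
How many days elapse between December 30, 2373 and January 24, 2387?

Day-of-year of December 30, 2373: 364.
Day-of-year of January 24, 2387: 24.
2373 has 365 days, so 365 − 364 = 1 days remain in 2373.
Full years 2374–2386: 10 common + 3 leap = 10×365 + 3×366 = 4748 days.
Total: 1 + 4748 + 24 = 4773 days.

4773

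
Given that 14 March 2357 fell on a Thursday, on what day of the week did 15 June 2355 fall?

Count forward from the earlier date (June 15, 2355) to the later (March 14, 2357):
June 15, 2355 → June 15, 2356: 366 days (2356 is a leap year).
June 2356: 30 − 15 = 15 days remain.
Then July (31), August (31), September (30), October (31), November (30), December (31), January (31), February 2357 (28): 31 + 31 + 30 + 31 + 30 + 31 + 31 + 28 = 243 days.
March 1–14, 2357: 14 days.
Residual: 272 days.
Total: 638 days.
638 mod 7 = 1, so 1 day before Thursday is Wednesday.

Wednesday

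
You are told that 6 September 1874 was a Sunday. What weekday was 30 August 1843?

Count forward from the earlier date (August 30, 1843) to the later (September 6, 1874):
From August 30, 1843 to August 30, 1874: 31 years, of which 8 contain a Feb 29 — 23×365 + 8×366 = 11323 days.
August 1874: 31 − 30 = 1 day remains.
September 1–6, 1874: 6 days.
Residual: 7 days.
Total: 11330 days.
11330 mod 7 = 4, so 4 days before Sunday is Wednesday.

Wednesday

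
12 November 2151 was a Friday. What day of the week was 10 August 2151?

Count forward from the earlier date (August 10, 2151) to the later (November 12, 2151):
August 2151: 31 − 10 = 21 days remain.
Then September (30), October (31): 30 + 31 = 61 days.
November 1–12, 2151: 12 days.
Total: 21 + 61 + 12 = 94 days.
94 mod 7 = 3, so 3 days before Friday is Tuesday.

Tuesday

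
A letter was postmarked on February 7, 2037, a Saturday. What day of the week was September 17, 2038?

Friday

Day-of-year of February 7, 2037: 38.
Day-of-year of September 17, 2038: 260.
2037 has 365 days, so 365 − 38 = 327 days remain in 2037.
Total: 327 + 260 = 587 days.
587 mod 7 = 6, so 6 days after Saturday is Friday.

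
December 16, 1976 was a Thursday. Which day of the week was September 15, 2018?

From December 16, 1976 to December 16, 2017: 41 years, of which 10 contain a Feb 29 — 31×365 + 10×366 = 14975 days.
(2000 is a leap year (divisible by 400).)
December 2017: 31 − 16 = 15 days remain.
Then January (31), February 2018 (28), March (31), April (30), May (31), June (30), July (31), August (31): 31 + 28 + 31 + 30 + 31 + 30 + 31 + 31 = 243 days.
September 1–15, 2018: 15 days.
Residual: 273 days.
Total: 15248 days.
15248 mod 7 = 2, so 2 days after Thursday is Saturday.

Saturday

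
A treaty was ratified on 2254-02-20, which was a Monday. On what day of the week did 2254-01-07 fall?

Saturday

Count forward from the earlier date (January 7, 2254) to the later (February 20, 2254):
January 2254: 31 − 7 = 24 days remain.
February 1–20, 2254: 20 days (2254 is not a leap year).
Total: 24 + 20 = 44 days.
44 mod 7 = 2, so 2 days before Monday is Saturday.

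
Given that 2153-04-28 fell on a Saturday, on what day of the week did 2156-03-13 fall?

Day-of-year of April 28, 2153: 118.
Day-of-year of March 13, 2156: 73.
2153 has 365 days, so 365 − 118 = 247 days remain in 2153.
Full years: 2154: 365; 2155: 365. Sum = 730.
Total: 247 + 730 + 73 = 1050 days.
1050 is a multiple of 7, so 2156-03-13 falls on the same weekday: Saturday.

Saturday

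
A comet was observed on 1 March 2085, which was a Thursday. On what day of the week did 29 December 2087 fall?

March 2085: 31 − 1 = 30 days remain.
Then 32 full months totalling 974 days.
December 1–29, 2087: 29 days.
Total: 30 + 974 + 29 = 1033 days.
1033 mod 7 = 4, so 4 days after Thursday is Monday.

Monday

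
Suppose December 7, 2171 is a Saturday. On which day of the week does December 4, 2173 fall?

Saturday

December 2171: 31 − 7 = 24 days remain.
Then 23 full months totalling 700 days.
December 1–4, 2173: 4 days.
Total: 24 + 700 + 4 = 728 days.
728 is a multiple of 7, so December 4, 2173 falls on the same weekday: Saturday.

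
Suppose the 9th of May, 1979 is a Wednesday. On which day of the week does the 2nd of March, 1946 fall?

Saturday

Count forward from the earlier date (March 2, 1946) to the later (May 9, 1979):
From March 2, 1946 to March 2, 1979: 33 years, of which 8 contain a Feb 29 — 25×365 + 8×366 = 12053 days.
March 1979: 31 − 2 = 29 days remain.
Then April (30): 30 days.
May 1–9, 1979: 9 days.
Residual: 68 days.
Total: 12121 days.
12121 mod 7 = 4, so 4 days before Wednesday is Saturday.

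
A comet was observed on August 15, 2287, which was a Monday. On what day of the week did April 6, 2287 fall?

Wednesday

Count forward from the earlier date (April 6, 2287) to the later (August 15, 2287):
April 2287: 30 − 6 = 24 days remain.
Then May (31), June (30), July (31): 31 + 30 + 31 = 92 days.
August 1–15, 2287: 15 days.
Total: 24 + 92 + 15 = 131 days.
131 mod 7 = 5, so 5 days before Monday is Wednesday.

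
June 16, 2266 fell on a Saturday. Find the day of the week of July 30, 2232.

Count forward from the earlier date (July 30, 2232) to the later (June 16, 2266):
Day-of-year of July 30, 2232: 212.
Day-of-year of June 16, 2266: 167.
2232 has 366 days, so 366 − 212 = 154 days remain in 2232.
Full years 2233–2265: 25 common + 8 leap = 25×365 + 8×366 = 12053 days.
Total: 154 + 12053 + 167 = 12374 days.
12374 mod 7 = 5, so 5 days before Saturday is Monday.

Monday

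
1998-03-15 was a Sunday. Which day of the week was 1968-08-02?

Friday

Count forward from the earlier date (August 2, 1968) to the later (March 15, 1998):
Day-of-year of August 2, 1968: 215.
Day-of-year of March 15, 1998: 74.
1968 has 366 days, so 366 − 215 = 151 days remain in 1968.
Full years 1969–1997: 22 common + 7 leap = 22×365 + 7×366 = 10592 days.
Total: 151 + 10592 + 74 = 10817 days.
10817 mod 7 = 2, so 2 days before Sunday is Friday.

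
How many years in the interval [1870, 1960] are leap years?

22

Years divisible by 4: 1872, 1876, …, 1960 — 23 in all.
Of these, 1900 is divisible by 100 but not 400, so not leap.
Leap years: 23 − 1 = 22.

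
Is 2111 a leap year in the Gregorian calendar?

2111 is not a leap year.

No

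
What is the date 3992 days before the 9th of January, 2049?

the 4th of February, 2038

Count 3992 days before January 9, 2049:
From February 4, 2038 to February 4, 2048: 10 years, of which 2 contain a Feb 29 — 8×365 + 2×366 = 3652 days.
February 2048: 29 − 4 = 25 days remain (2048 is a leap year, so February has 29 days).
Then 10 full months totalling 306 days.
January 1–9, 2049: 9 days.
Residual: 340 days.
Total: 3992 days.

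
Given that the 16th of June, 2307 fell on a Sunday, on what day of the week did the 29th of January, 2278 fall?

Count forward from the earlier date (January 29, 2278) to the later (June 16, 2307):
Day-of-year of January 29, 2278: 29.
Day-of-year of June 16, 2307: 167.
2278 has 365 days, so 365 − 29 = 336 days remain in 2278.
Full years 2279–2306: 22 common + 6 leap = 22×365 + 6×366 = 10226 days.
Total: 336 + 10226 + 167 = 10729 days.
10729 mod 7 = 5, so 5 days before Sunday is Tuesday.

Tuesday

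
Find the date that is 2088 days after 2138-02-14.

2143-11-03

Count 2088 days after February 14, 2138:
Day-of-year of February 14, 2138: 45.
Day-of-year of November 3, 2143: 307.
2138 has 365 days, so 365 − 45 = 320 days remain in 2138.
Full years: 2139: 365; 2140: 366; 2141: 365; 2142: 365. Sum = 1461.
Total: 320 + 1461 + 307 = 2088 days.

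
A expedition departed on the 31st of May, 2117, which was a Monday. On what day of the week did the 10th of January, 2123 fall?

May 31, 2117 → May 31, 2118: 365 days.
May 31, 2118 → May 31, 2119: 365 days.
May 31, 2119 → May 31, 2120: 366 days (2120 is a leap year).
May 31, 2120 → May 31, 2121: 365 days.
May 31, 2121 → May 31, 2122: 365 days.
May 2122: 31 − 31 = 0 days remain.
Then June (30), July (31), August (31), September (30), October (31), November (30), December (31): 30 + 31 + 31 + 30 + 31 + 30 + 31 = 214 days.
January 1–10, 2123: 10 days.
Residual: 224 days.
Total: 2050 days.
2050 mod 7 = 6, so 6 days after Monday is Sunday.

Sunday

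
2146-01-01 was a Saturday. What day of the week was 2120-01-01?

Count forward from the earlier date (January 1, 2120) to the later (January 1, 2146):
From January 1, 2120 to January 1, 2146: 26 years, of which 7 contain a Feb 29 — 19×365 + 7×366 = 9497 days.
Total: 9497 days.
9497 mod 7 = 5, so 5 days before Saturday is Monday.

Monday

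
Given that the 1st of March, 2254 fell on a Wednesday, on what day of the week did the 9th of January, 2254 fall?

Count forward from the earlier date (January 9, 2254) to the later (March 1, 2254):
January 2254: 31 − 9 = 22 days remain.
Then February 2254 (28): 28 days.
March 1, 2254: 1 day.
Total: 22 + 28 + 1 = 51 days.
51 mod 7 = 2, so 2 days before Wednesday is Monday.

Monday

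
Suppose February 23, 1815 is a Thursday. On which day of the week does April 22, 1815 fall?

February 1815: 28 − 23 = 5 days remain (1815 is not a leap year, so February has 28 days).
Then March (31): 31 days.
April 1–22, 1815: 22 days.
Total: 5 + 31 + 22 = 58 days.
58 mod 7 = 2, so 2 days after Thursday is Saturday.

Saturday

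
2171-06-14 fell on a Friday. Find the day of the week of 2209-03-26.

Day-of-year of June 14, 2171: 165.
Day-of-year of March 26, 2209: 85.
2171 has 365 days, so 365 − 165 = 200 days remain in 2171.
Full years 2172–2208: 28 common + 9 leap = 28×365 + 9×366 = 13514 days.
Total: 200 + 13514 + 85 = 13799 days.
13799 mod 7 = 2, so 2 days after Friday is Sunday.

Sunday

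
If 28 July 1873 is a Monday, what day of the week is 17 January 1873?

Count forward from the earlier date (January 17, 1873) to the later (July 28, 1873):
January 1873: 31 − 17 = 14 days remain.
Then February 1873 (28), March (31), April (30), May (31), June (30): 28 + 31 + 30 + 31 + 30 = 150 days.
July 1–28, 1873: 28 days.
Total: 14 + 150 + 28 = 192 days.
192 mod 7 = 3, so 3 days before Monday is Friday.

Friday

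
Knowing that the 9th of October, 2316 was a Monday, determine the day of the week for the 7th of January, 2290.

Count forward from the earlier date (January 7, 2290) to the later (October 9, 2316):
Day-of-year of January 7, 2290: 7.
Day-of-year of October 9, 2316: 283.
2290 has 365 days, so 365 − 7 = 358 days remain in 2290.
Full years 2291–2315: 20 common + 5 leap = 20×365 + 5×366 = 9130 days.
Total: 358 + 9130 + 283 = 9771 days.
9771 mod 7 = 6, so 6 days before Monday is Tuesday.

Tuesday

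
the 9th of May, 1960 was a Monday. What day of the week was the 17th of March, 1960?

Thursday

Count forward from the earlier date (March 17, 1960) to the later (May 9, 1960):
March 1960: 31 − 17 = 14 days remain.
Then April (30): 30 days.
May 1–9, 1960: 9 days.
Total: 14 + 30 + 9 = 53 days.
53 mod 7 = 4, so 4 days before Monday is Thursday.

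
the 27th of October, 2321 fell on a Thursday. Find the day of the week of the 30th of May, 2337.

Sunday

From October 27, 2321 to October 27, 2336: 15 years, of which 4 contain a Feb 29 — 11×365 + 4×366 = 5479 days.
October 2336: 31 − 27 = 4 days remain.
Then November (30), December (31), January (31), February 2337 (28), March (31), April (30): 30 + 31 + 31 + 28 + 31 + 30 = 181 days.
May 1–30, 2337: 30 days.
Residual: 215 days.
Total: 5694 days.
5694 mod 7 = 3, so 3 days after Thursday is Sunday.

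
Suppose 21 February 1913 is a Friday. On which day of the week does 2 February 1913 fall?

Count forward from the earlier date (February 2, 1913) to the later (February 21, 1913):
Within February 1913: 21 − 2 = 19 days.
19 mod 7 = 5, so 5 days before Friday is Sunday.

Sunday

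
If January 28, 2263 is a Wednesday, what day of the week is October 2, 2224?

Count forward from the earlier date (October 2, 2224) to the later (January 28, 2263):
Day-of-year of October 2, 2224: 276.
Day-of-year of January 28, 2263: 28.
2224 has 366 days, so 366 − 276 = 90 days remain in 2224.
Full years 2225–2262: 29 common + 9 leap = 29×365 + 9×366 = 13879 days.
Total: 90 + 13879 + 28 = 13997 days.
13997 mod 7 = 4, so 4 days before Wednesday is Saturday.

Saturday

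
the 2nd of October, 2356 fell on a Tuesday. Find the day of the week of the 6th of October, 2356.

Within October 2356: 6 − 2 = 4 days.
4 mod 7 = 4, so 4 days after Tuesday is Saturday.

Saturday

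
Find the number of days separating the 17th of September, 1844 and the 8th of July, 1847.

September 17, 1844 → September 17, 1845: 365 days.
September 17, 1845 → September 17, 1846: 365 days.
September 1846: 30 − 17 = 13 days remain.
Then 9 full months totalling 273 days.
July 1–8, 1847: 8 days.
Residual: 294 days.
Total: 1024 days.

1024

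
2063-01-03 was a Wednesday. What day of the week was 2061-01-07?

Friday

Count forward from the earlier date (January 7, 2061) to the later (January 3, 2063):
Day-of-year of January 7, 2061: 7.
Day-of-year of January 3, 2063: 3.
2061 has 365 days, so 365 − 7 = 358 days remain in 2061.
Full years: 2062: 365. Sum = 365.
Total: 358 + 365 + 3 = 726 days.
726 mod 7 = 5, so 5 days before Wednesday is Friday.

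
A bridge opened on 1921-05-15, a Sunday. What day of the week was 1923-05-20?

May 1921: 31 − 15 = 16 days remain.
Then 23 full months totalling 699 days.
May 1–20, 1923: 20 days.
Total: 16 + 699 + 20 = 735 days.
735 is a multiple of 7, so 1923-05-20 falls on the same weekday: Sunday.

Sunday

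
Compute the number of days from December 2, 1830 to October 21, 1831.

December 1830: 31 − 2 = 29 days remain.
Then 9 full months totalling 273 days.
October 1–21, 1831: 21 days.
Total: 29 + 273 + 21 = 323 days.

323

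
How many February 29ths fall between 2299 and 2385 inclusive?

Years divisible by 4: 2300, 2304, …, 2384 — 22 in all.
Of these, 2300 is divisible by 100 but not 400, so not leap.
Leap years: 22 − 1 = 21.

21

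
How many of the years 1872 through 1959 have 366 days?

21

Years divisible by 4: 1872, 1876, …, 1956 — 22 in all.
Of these, 1900 is divisible by 100 but not 400, so not leap.
Leap years: 22 − 1 = 21.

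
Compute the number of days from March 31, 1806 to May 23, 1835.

From March 31, 1806 to March 31, 1835: 29 years, of which 7 contain a Feb 29 — 22×365 + 7×366 = 10592 days.
March 1835: 31 − 31 = 0 days remain.
Then April (30): 30 days.
May 1–23, 1835: 23 days.
Residual: 53 days.
Total: 10645 days.

10645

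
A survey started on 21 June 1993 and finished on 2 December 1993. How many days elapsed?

164

June 1993: 30 − 21 = 9 days remain.
Then July (31), August (31), September (30), October (31), November (30): 31 + 31 + 30 + 31 + 30 = 153 days.
December 1–2, 1993: 2 days.
Total: 9 + 153 + 2 = 164 days.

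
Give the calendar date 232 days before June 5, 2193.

October 16, 2192

Count 232 days before June 5, 2193:
October 2192: 31 − 16 = 15 days remain.
Then November (30), December (31), January (31), February 2193 (28), March (31), April (30), May (31): 30 + 31 + 31 + 28 + 31 + 30 + 31 = 212 days.
June 1–5, 2193: 5 days.
Total: 15 + 212 + 5 = 232 days.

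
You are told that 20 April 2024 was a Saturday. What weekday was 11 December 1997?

Thursday

Count forward from the earlier date (December 11, 1997) to the later (April 20, 2024):
Day-of-year of December 11, 1997: 345.
Day-of-year of April 20, 2024: 111.
1997 has 365 days, so 365 − 345 = 20 days remain in 1997.
Full years 1998–2023: 20 common + 6 leap = 20×365 + 6×366 = 9496 days.
Total: 20 + 9496 + 111 = 9627 days.
9627 mod 7 = 2, so 2 days before Saturday is Thursday.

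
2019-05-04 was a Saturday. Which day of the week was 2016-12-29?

Count forward from the earlier date (December 29, 2016) to the later (May 4, 2019):
Day-of-year of December 29, 2016: 364.
Day-of-year of May 4, 2019: 124.
2016 has 366 days, so 366 − 364 = 2 days remain in 2016.
Full years: 2017: 365; 2018: 365. Sum = 730.
Total: 2 + 730 + 124 = 856 days.
856 mod 7 = 2, so 2 days before Saturday is Thursday.

Thursday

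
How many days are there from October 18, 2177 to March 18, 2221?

15856

From October 18, 2177 to October 18, 2220: 43 years, of which 10 contain a Feb 29 — 33×365 + 10×366 = 15705 days.
(2200 is not a leap year (divisible by 100 but not 400).)
October 2220: 31 − 18 = 13 days remain.
Then November (30), December (31), January (31), February 2221 (28): 30 + 31 + 31 + 28 = 120 days.
March 1–18, 2221: 18 days.
Residual: 151 days.
Total: 15856 days.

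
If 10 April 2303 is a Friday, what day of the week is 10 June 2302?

Count forward from the earlier date (June 10, 2302) to the later (April 10, 2303):
Day-of-year of June 10, 2302: 161.
Day-of-year of April 10, 2303: 100.
2302 has 365 days, so 365 − 161 = 204 days remain in 2302.
Total: 204 + 100 = 304 days.
304 mod 7 = 3, so 3 days before Friday is Tuesday.

Tuesday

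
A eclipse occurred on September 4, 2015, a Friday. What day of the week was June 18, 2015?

Thursday

Count forward from the earlier date (June 18, 2015) to the later (September 4, 2015):
June 2015: 30 − 18 = 12 days remain.
Then July (31), August (31): 31 + 31 = 62 days.
September 1–4, 2015: 4 days.
Total: 12 + 62 + 4 = 78 days.
78 mod 7 = 1, so 1 day before Friday is Thursday.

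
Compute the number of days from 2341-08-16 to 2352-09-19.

From August 16, 2341 to August 16, 2352: 11 years, of which 3 contain a Feb 29 — 8×365 + 3×366 = 4018 days.
August 2352: 31 − 16 = 15 days remain.
September 1–19, 2352: 19 days.
Residual: 34 days.
Total: 4052 days.

4052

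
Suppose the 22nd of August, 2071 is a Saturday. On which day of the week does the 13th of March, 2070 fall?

Count forward from the earlier date (March 13, 2070) to the later (August 22, 2071):
Day-of-year of March 13, 2070: 72.
Day-of-year of August 22, 2071: 234.
2070 has 365 days, so 365 − 72 = 293 days remain in 2070.
Total: 293 + 234 = 527 days.
527 mod 7 = 2, so 2 days before Saturday is Thursday.

Thursday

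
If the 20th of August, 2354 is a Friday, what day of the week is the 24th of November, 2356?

Saturday

Day-of-year of August 20, 2354: 232.
Day-of-year of November 24, 2356: 329.
2354 has 365 days, so 365 − 232 = 133 days remain in 2354.
Full years: 2355: 365. Sum = 365.
Total: 133 + 365 + 329 = 827 days.
827 mod 7 = 1, so 1 day after Friday is Saturday.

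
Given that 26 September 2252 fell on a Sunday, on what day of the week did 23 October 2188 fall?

Thursday

Count forward from the earlier date (October 23, 2188) to the later (September 26, 2252):
From October 23, 2188 to October 23, 2251: 63 years, of which 14 contain a Feb 29 — 49×365 + 14×366 = 23009 days.
(2200 is not a leap year (divisible by 100 but not 400).)
October 2251: 31 − 23 = 8 days remain.
Then 10 full months totalling 305 days.
September 1–26, 2252: 26 days.
Residual: 339 days.
Total: 23348 days.
23348 mod 7 = 3, so 3 days before Sunday is Thursday.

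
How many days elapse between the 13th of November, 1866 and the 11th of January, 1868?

424

November 1866: 30 − 13 = 17 days remain.
Then 13 full months totalling 396 days.
January 1–11, 1868: 11 days.
Total: 17 + 396 + 11 = 424 days.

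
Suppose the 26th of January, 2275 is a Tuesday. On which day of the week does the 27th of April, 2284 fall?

Day-of-year of January 26, 2275: 26.
Day-of-year of April 27, 2284: 118.
2275 has 365 days, so 365 − 26 = 339 days remain in 2275.
Full years 2276–2283: 6 common + 2 leap = 6×365 + 2×366 = 2922 days.
Total: 339 + 2922 + 118 = 3379 days.
3379 mod 7 = 5, so 5 days after Tuesday is Sunday.

Sunday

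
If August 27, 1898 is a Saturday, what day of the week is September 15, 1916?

Friday

From August 27, 1898 to August 27, 1916: 18 years, of which 4 contain a Feb 29 — 14×365 + 4×366 = 6574 days.
(1900 is not a leap year (divisible by 100 but not 400).)
August 1916: 31 − 27 = 4 days remain.
September 1–15, 1916: 15 days.
Residual: 19 days.
Total: 6593 days.
6593 mod 7 = 6, so 6 days after Saturday is Friday.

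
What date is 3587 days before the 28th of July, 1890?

the 1st of October, 1880

Count 3587 days before July 28, 1890:
Day-of-year of October 1, 1880: 275.
Day-of-year of July 28, 1890: 209.
1880 has 366 days, so 366 − 275 = 91 days remain in 1880.
Full years 1881–1889: 7 common + 2 leap = 7×365 + 2×366 = 3287 days.
Total: 91 + 3287 + 209 = 3587 days.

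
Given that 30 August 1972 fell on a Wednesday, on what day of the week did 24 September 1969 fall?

Wednesday

Count forward from the earlier date (September 24, 1969) to the later (August 30, 1972):
September 24, 1969 → September 24, 1970: 365 days.
September 24, 1970 → September 24, 1971: 365 days.
September 1971: 30 − 24 = 6 days remain.
Then 10 full months totalling 305 days.
August 1–30, 1972: 30 days.
Residual: 341 days.
Total: 1071 days.
1071 is a multiple of 7, so 24 September 1969 falls on the same weekday: Wednesday.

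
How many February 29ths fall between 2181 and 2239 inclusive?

13

Years divisible by 4: 2184, 2188, …, 2236 — 14 in all.
Of these, 2200 is divisible by 100 but not 400, so not leap.
Leap years: 14 − 1 = 13.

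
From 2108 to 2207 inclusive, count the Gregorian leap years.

24

Years divisible by 4: 2108, 2112, …, 2204 — 25 in all.
Of these, 2200 is divisible by 100 but not 400, so not leap.
Leap years: 25 − 1 = 24.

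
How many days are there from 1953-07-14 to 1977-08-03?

Day-of-year of July 14, 1953: 195.
Day-of-year of August 3, 1977: 215.
1953 has 365 days, so 365 − 195 = 170 days remain in 1953.
Full years 1954–1976: 17 common + 6 leap = 17×365 + 6×366 = 8401 days.
Total: 170 + 8401 + 215 = 8786 days.

8786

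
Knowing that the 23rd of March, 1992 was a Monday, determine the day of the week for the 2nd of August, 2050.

From March 23, 1992 to March 23, 2050: 58 years, of which 14 contain a Feb 29 — 44×365 + 14×366 = 21184 days.
(2000 is a leap year (divisible by 400).)
March 2050: 31 − 23 = 8 days remain.
Then April (30), May (31), June (30), July (31): 30 + 31 + 30 + 31 = 122 days.
August 1–2, 2050: 2 days.
Residual: 132 days.
Total: 21316 days.
21316 mod 7 = 1, so 1 day after Monday is Tuesday.

Tuesday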